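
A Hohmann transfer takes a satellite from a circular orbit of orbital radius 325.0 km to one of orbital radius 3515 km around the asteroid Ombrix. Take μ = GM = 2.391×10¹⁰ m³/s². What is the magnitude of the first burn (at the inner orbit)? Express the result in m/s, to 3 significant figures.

Δv ≈ 95.8 m/s

r₁ = 325.0 km = 3.250×10⁵ m.
r₂ = 3515 km = 3.515×10⁶ m.
Transfer ellipse a_t = (r₁ + r₂)/2 = 1.920×10⁶ m.
At r₁: circular v_c1 = √(μ/r₁) = 271.2 m/s; transfer-periapsis v_p = √[μ(2/r₁ − 1/a_t)] = 367.0 m/s.
Δv₁ = v_p − v_c1 = 95.76 m/s.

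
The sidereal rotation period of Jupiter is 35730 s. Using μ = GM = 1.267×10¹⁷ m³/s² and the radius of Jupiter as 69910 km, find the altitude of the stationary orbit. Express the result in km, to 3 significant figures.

A synchronous orbit has period T, so by Kepler's third law a = (μT²/4π²)^(1/3).
μT²/4π² = 1.267×10¹⁷ × (3.573×10⁴)² / 39.48 = 4.097×10²⁴ m³.
a = 1.600×10⁸ m = 1.6002×10⁵ km.
Altitude h = a − R = 1.6002×10⁵ − 69910 = 90105 km.

h_sync ≈ 90100 km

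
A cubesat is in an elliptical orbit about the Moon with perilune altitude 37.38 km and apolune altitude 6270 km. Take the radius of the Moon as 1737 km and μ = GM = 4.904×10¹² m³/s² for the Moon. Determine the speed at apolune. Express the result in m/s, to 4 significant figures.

v ≈ 471.4 m/s

r_p = 1737 + 37.38 = 1774.4 km = 1.7744×10⁶ m.
r_a = 1737 + 6270 = 8007.0 km = 8.0070×10⁶ m.
Semi-major axis a = (r_p + r_a)/2 = 4890.7 km = 4.891×10⁶ m.
Vis-viva: v² = μ(2/r − 1/a) = 4.904×10¹² × (2.498×10⁻⁷ − 2.045×10⁻⁷) = 2.222×10⁵ m²/s².
v = 471.4 m/s.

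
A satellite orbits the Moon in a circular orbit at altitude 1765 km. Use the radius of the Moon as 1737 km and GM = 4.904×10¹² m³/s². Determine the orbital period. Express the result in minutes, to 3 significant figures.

T ≈ 310 minutes

r = 1737 + 1765 = 3502.0 km = 3.5020×10⁶ m.
Kepler's third law: T = 2π√(r³/μ) = 2π√((3.502×10⁶)³ / 4.904×10¹²).
r³/μ = 8.758×10⁶ s², so T = 2π × 2.959×10³ = 1.859×10⁴ s.
Converting: 1.859×10⁴ s ÷ 60.00 = 309.9 minutes.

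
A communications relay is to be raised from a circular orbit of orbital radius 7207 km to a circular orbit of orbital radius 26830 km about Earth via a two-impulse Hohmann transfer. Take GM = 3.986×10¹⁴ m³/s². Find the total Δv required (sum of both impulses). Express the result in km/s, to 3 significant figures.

r₁ = 7207 km = 7.207×10⁶ m.
r₂ = 26830 km = 2.683×10⁷ m.
Transfer ellipse a_t = (r₁ + r₂)/2 = 1.702×10⁷ m.
At r₁: circular v_c1 = √(μ/r₁) = 7437 m/s; transfer-perigee v_p = √[μ(2/r₁ − 1/a_t)] = 9338 m/s.
Δv₁ = v_p − v_c1 = 1901 m/s.
At r₂: circular v_c2 = √(μ/r₂) = 3854 m/s; transfer-apogee v_a = √[μ(2/r₂ − 1/a_t)] = 2508 m/s.
Δv₂ = v_c2 − v_a = 1346 m/s.
Total Δv = Δv₁ + Δv₂ = 3247 m/s = 3.247 km/s.

Δv_total ≈ 3.25 km/s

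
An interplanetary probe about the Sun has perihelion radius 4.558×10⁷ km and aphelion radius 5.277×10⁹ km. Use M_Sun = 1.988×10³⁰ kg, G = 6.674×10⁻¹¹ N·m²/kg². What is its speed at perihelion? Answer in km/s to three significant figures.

v ≈ 76.0 km/s

μ = GM = 6.674×10⁻¹¹ × 1.988×10³⁰ = 1.327×10²⁰ m³/s².
Semi-major axis a = (r_p + r_a)/2 = 2.6613×10⁹ km = 2.661×10¹² m.
Vis-viva: v² = μ(2/r − 1/a) = 1.327×10²⁰ × (4.388×10⁻¹¹ − 3.758×10⁻¹³) = 5.772×10⁹ m²/s².
v = 75970 m/s = 75.97 km/s.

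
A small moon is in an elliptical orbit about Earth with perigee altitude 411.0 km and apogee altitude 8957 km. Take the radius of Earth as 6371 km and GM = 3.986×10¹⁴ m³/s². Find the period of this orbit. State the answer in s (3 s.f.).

r_p = 6371 + 411.0 = 6782.0 km = 6.7820×10⁶ m.
r_a = 6371 + 8957 = 15328 km = 1.5328×10⁷ m.
Semi-major axis a = (r_p + r_a)/2 = (6782.0 + 15328)/2 = 11055 km = 1.106×10⁷ m.
By Kepler's third law T = 2π√(a³/μ) = 2π × 1.841×10³ = 1.157×10⁴ s.

T ≈ 11600 s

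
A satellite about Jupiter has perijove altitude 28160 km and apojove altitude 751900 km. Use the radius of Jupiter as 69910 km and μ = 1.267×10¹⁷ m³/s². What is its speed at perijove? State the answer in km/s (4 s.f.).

r_p = 69910 + 28160 = 98070 km = 9.8070×10⁷ m.
r_a = 69910 + 751900 = 821810 km = 8.2181×10⁸ m.
Semi-major axis a = (r_p + r_a)/2 = 4.5994×10⁵ km = 4.599×10⁸ m.
Vis-viva: v² = μ(2/r − 1/a) = 1.267×10¹⁷ × (2.039×10⁻⁸ − 2.174×10⁻⁹) = 2.308×10⁹ m²/s².
v = 48050 m/s = 48.05 km/s.

v ≈ 48.05 km/s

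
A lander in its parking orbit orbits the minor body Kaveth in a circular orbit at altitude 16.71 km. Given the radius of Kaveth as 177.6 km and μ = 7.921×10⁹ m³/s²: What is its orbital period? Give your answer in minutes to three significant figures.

r = 177.6 + 16.71 = 194.31 km = 1.9431×10⁵ m.
Kepler's third law: T = 2π√(r³/μ) = 2π√((1.943×10⁵)³ / 7.921×10⁹).
r³/μ = 9.262×10⁵ s², so T = 2π × 9.624×10² = 6.047×10³ s.
Converting: 6.047×10³ s ÷ 60.00 = 100.8 minutes.

T ≈ 101 minutes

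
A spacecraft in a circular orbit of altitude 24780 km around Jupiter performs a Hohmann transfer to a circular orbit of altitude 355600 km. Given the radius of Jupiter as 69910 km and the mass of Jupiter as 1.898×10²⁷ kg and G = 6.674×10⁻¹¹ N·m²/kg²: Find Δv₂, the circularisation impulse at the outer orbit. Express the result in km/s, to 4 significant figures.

Δv ≈ 6.843 km/s

μ = GM = 6.674×10⁻¹¹ × 1.898×10²⁷ = 1.267×10¹⁷ m³/s².
r₁ = 69910 + 24780 = 94690 km = 9.4690×10⁷ m.
r₂ = 69910 + 355600 = 425510 km = 4.2551×10⁸ m.
Transfer ellipse a_t = (r₁ + r₂)/2 = 2.601×10⁸ m.
At r₁: circular v_c1 = √(μ/r₁) = 36580 m/s; transfer-perijove v_p = √[μ(2/r₁ − 1/a_t)] = 46780 m/s.
At r₂: circular v_c2 = √(μ/r₂) = 17250 m/s; transfer-apojove v_a = √[μ(2/r₂ − 1/a_t)] = 10410 m/s.
Δv₂ = v_c2 − v_a = 6843 m/s.
= 6.843 km/s.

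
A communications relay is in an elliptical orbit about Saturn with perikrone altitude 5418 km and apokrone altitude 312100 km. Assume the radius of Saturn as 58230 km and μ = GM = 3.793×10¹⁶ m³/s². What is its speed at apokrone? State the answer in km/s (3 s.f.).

v ≈ 5.48 km/s

r_p = 58230 + 5418 = 63648 km = 6.3648×10⁷ m.
r_a = 58230 + 312100 = 370330 km = 3.7033×10⁸ m.
Semi-major axis a = (r_p + r_a)/2 = 2.1699×10⁵ km = 2.170×10⁸ m.
Vis-viva: v² = μ(2/r − 1/a) = 3.793×10¹⁶ × (5.401×10⁻⁹ − 4.609×10⁻⁹) = 3.004×10⁷ m²/s².
v = 5481 m/s = 5.481 km/s.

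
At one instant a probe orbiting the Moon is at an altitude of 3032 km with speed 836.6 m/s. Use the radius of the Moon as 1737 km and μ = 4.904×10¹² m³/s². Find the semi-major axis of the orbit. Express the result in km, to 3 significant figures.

a ≈ 3610 km

r = 1737 + 3032 = 4769.0 km = 4.769×10⁶ m.
Specific orbital energy ε = v²/2 − μ/r = (836.6)²/2 − 4.904×10¹²/4.769×10⁶ = -6.784×10⁵ J/kg.
Since ε = −μ/(2a), a = −μ/(2ε) = 3.615×10⁶ m = 3614.6 km.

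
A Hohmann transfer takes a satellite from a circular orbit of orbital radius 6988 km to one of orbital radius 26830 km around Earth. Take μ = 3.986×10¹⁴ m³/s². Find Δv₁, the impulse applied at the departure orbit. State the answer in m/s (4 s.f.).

Δv ≈ 1961 m/s

r₁ = 6988 km = 6.988×10⁶ m.
r₂ = 26830 km = 2.683×10⁷ m.
Transfer ellipse a_t = (r₁ + r₂)/2 = 1.691×10⁷ m.
At r₁: circular v_c1 = √(μ/r₁) = 7553 m/s; transfer-perigee v_p = √[μ(2/r₁ − 1/a_t)] = 9514 m/s.
Δv₁ = v_p − v_c1 = 1961 m/s.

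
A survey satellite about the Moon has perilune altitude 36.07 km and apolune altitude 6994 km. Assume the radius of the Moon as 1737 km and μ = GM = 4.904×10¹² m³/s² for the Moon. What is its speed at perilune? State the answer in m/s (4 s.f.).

v ≈ 2144 m/s

r_p = 1737 + 36.07 = 1773.1 km = 1.7731×10⁶ m.
r_a = 1737 + 6994 = 8731.0 km = 8.7310×10⁶ m.
Semi-major axis a = (r_p + r_a)/2 = 5252.0 km = 5.252×10⁶ m.
Vis-viva: v² = μ(2/r − 1/a) = 4.904×10¹² × (1.128×10⁻⁶ − 1.904×10⁻⁷) = 4.598×10⁶ m²/s².
v = 2144 m/s.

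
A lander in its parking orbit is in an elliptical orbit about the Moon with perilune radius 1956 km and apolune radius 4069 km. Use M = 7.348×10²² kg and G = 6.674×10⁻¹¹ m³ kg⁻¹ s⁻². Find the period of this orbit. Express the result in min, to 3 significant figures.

T ≈ 247 min

μ = GM = 6.674×10⁻¹¹ × 7.348×10²² = 4.904×10¹² m³/s².
Semi-major axis a = (r_p + r_a)/2 = (1956.0 + 4069.0)/2 = 3012.5 km = 3.012×10⁶ m.
By Kepler's third law T = 2π√(a³/μ) = 2π × 2.361×10³ = 1.484×10⁴ s.
= 247.3 min.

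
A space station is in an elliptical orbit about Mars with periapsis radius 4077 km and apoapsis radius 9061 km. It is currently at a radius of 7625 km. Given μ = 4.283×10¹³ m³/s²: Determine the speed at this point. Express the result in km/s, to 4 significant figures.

v ≈ 2.171 km/s

Semi-major axis a = (r_p + r_a)/2 = 6569.0 km = 6.569×10⁶ m.
Vis-viva: v² = μ(2/r − 1/a) = 4.283×10¹³ × (2.623×10⁻⁷ − 1.522×10⁻⁷) = 4.714×10⁶ m²/s².
v = 2171 m/s = 2.171 km/s.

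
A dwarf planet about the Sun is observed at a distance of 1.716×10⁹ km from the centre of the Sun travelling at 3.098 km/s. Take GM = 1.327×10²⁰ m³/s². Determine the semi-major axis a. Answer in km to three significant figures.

r = 1.716×10¹² m.
Specific orbital energy ε = v²/2 − μ/r = (3098)²/2 − 1.327×10²⁰/1.716×10¹² = -7.253×10⁷ J/kg.
Since ε = −μ/(2a), a = −μ/(2ε) = 9.148×10¹¹ m = 9.1477×10⁸ km.

a ≈ 9.15×10⁸ km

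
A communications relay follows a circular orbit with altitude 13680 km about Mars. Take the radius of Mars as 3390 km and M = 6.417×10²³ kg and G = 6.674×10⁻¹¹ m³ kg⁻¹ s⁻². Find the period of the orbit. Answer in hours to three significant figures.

T ≈ 18.8 hours

μ = GM = 6.674×10⁻¹¹ × 6.417×10²³ = 4.283×10¹³ m³/s².
r = 3390 + 13680 = 17070 km = 1.7070×10⁷ m.
Kepler's third law: T = 2π√(r³/μ) = 2π√((1.707×10⁷)³ / 4.283×10¹³).
r³/μ = 1.161×10⁸ s², so T = 2π × 1.078×10⁴ = 6.771×10⁴ s.
Converting: 6.771×10⁴ s ÷ 3600 = 18.81 hours.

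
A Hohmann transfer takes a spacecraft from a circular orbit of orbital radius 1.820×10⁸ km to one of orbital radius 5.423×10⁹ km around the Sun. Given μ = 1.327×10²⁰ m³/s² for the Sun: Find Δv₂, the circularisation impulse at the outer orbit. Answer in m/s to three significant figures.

r₁ = 1.820×10⁸ km = 1.820×10¹¹ m.
r₂ = 5.423×10⁹ km = 5.423×10¹² m.
Transfer ellipse a_t = (r₁ + r₂)/2 = 2.802×10¹² m.
At r₁: circular v_c1 = √(μ/r₁) = 27000 m/s; transfer-perihelion v_p = √[μ(2/r₁ − 1/a_t)] = 37560 m/s.
At r₂: circular v_c2 = √(μ/r₂) = 4947 m/s; transfer-aphelion v_a = √[μ(2/r₂ − 1/a_t)] = 1261 m/s.
Δv₂ = v_c2 − v_a = 3686 m/s.

Δv ≈ 3690 m/s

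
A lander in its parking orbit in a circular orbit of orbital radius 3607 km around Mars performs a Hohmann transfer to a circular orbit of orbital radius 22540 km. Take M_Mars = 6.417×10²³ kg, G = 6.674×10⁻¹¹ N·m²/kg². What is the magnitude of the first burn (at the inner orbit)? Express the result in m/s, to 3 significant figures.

Δv ≈ 1080 m/s

μ = GM = 6.674×10⁻¹¹ × 6.417×10²³ = 4.283×10¹³ m³/s².
r₁ = 3607 km = 3.607×10⁶ m.
r₂ = 22540 km = 2.254×10⁷ m.
Transfer ellipse a_t = (r₁ + r₂)/2 = 1.307×10⁷ m.
At r₁: circular v_c1 = √(μ/r₁) = 3446 m/s; transfer-periapsis v_p = √[μ(2/r₁ − 1/a_t)] = 4524 m/s.
Δv₁ = v_p − v_c1 = 1079 m/s.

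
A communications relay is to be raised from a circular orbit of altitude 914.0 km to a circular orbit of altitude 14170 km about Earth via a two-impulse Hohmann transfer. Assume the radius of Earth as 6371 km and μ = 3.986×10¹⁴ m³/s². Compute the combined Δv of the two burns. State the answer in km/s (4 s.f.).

r₁ = 6371 + 914.0 = 7285.0 km = 7.2850×10⁶ m.
r₂ = 6371 + 14170 = 20541 km = 2.0541×10⁷ m.
Transfer ellipse a_t = (r₁ + r₂)/2 = 1.391×10⁷ m.
At r₁: circular v_c1 = √(μ/r₁) = 7397 m/s; transfer-perigee v_p = √[μ(2/r₁ − 1/a_t)] = 8988 m/s.
Δv₁ = v_p − v_c1 = 1591 m/s.
At r₂: circular v_c2 = √(μ/r₂) = 4405 m/s; transfer-apogee v_a = √[μ(2/r₂ − 1/a_t)] = 3188 m/s.
Δv₂ = v_c2 − v_a = 1218 m/s.
Total Δv = Δv₁ + Δv₂ = 2808 m/s = 2.808 km/s.

Δv_total ≈ 2.808 km/s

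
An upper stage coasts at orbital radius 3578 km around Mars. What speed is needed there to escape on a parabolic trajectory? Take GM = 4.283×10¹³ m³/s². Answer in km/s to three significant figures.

r = 3578 km = 3.578×10⁶ m.
Escape speed v_esc = √(2μ/r) = √(2 × 4.283×10¹³ / 3.578×10⁶) = √(2.394×10⁷) = 4893 m/s.
= 4.893 km/s.

v_esc ≈ 4.89 km/s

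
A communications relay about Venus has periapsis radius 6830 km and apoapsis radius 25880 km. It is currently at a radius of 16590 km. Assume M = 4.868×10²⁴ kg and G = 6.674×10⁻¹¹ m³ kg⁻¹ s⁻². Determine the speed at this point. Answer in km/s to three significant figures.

μ = GM = 6.674×10⁻¹¹ × 4.868×10²⁴ = 3.249×10¹⁴ m³/s².
Semi-major axis a = (r_p + r_a)/2 = 16355 km = 1.636×10⁷ m.
Vis-viva: v² = μ(2/r − 1/a) = 3.249×10¹⁴ × (1.206×10⁻⁷ − 6.114×10⁻⁸) = 1.930×10⁷ m²/s².
v = 4393 m/s = 4.393 km/s.

v ≈ 4.39 km/s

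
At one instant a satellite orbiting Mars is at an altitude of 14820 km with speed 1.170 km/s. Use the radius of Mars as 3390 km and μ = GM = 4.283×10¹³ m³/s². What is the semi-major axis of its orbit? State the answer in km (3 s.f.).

a ≈ 12800 km

r = 3390 + 14820 = 18210 km = 1.821×10⁷ m.
Vis-viva rearranged: 1/a = 2/r − v²/μ = 1.098×10⁻⁷ − 3.196×10⁻⁸ = 7.787×10⁻⁸ m⁻¹.
a = 1.284×10⁷ m = 12842 km.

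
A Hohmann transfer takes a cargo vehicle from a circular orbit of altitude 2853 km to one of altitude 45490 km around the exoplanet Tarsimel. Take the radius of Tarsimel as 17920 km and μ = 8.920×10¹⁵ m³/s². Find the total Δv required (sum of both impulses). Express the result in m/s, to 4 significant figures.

Δv_total ≈ 8240 m/s

r₁ = 17920 + 2853 = 20773 km = 2.0773×10⁷ m.
r₂ = 17920 + 45490 = 63410 km = 6.3410×10⁷ m.
Transfer ellipse a_t = (r₁ + r₂)/2 = 4.209×10⁷ m.
At r₁: circular v_c1 = √(μ/r₁) = 20720 m/s; transfer-periapsis v_p = √[μ(2/r₁ − 1/a_t)] = 25430 m/s.
Δv₁ = v_p − v_c1 = 4712 m/s.
At r₂: circular v_c2 = √(μ/r₂) = 11860 m/s; transfer-apoapsis v_a = √[μ(2/r₂ − 1/a_t)] = 8332 m/s.
Δv₂ = v_c2 − v_a = 3528 m/s.
Total Δv = Δv₁ + Δv₂ = 8240 m/s.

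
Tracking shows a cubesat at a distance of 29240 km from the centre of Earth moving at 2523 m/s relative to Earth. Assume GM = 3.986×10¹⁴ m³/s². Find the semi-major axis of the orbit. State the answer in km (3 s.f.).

a ≈ 19100 km

r = 2.924×10⁷ m.
Vis-viva rearranged: 1/a = 2/r − v²/μ = 6.840×10⁻⁸ − 1.597×10⁻⁸ = 5.243×10⁻⁸ m⁻¹.
a = 1.907×10⁷ m = 19073 km.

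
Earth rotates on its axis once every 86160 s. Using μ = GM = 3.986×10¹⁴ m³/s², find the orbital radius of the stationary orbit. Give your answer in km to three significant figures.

A synchronous orbit has period T, so by Kepler's third law a = (μT²/4π²)^(1/3).
μT²/4π² = 3.986×10¹⁴ × (8.616×10⁴)² / 39.48 = 7.495×10²² m³.
a = 4.216×10⁷ m = 42163 km.

r_sync ≈ 42200 km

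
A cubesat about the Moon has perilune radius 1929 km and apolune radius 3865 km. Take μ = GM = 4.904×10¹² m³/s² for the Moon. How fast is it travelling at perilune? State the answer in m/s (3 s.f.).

v ≈ 1840 m/s

Semi-major axis a = (r_p + r_a)/2 = 2897.0 km = 2.897×10⁶ m.
Vis-viva: v² = μ(2/r − 1/a) = 4.904×10¹² × (1.037×10⁻⁶ − 3.452×10⁻⁷) = 3.392×10⁶ m²/s².
v = 1842 m/s.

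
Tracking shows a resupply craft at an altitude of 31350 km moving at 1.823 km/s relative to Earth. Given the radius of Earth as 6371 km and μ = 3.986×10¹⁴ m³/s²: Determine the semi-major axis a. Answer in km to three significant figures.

r = 6371 + 31350 = 37721 km = 3.772×10⁷ m.
Vis-viva rearranged: 1/a = 2/r − v²/μ = 5.302×10⁻⁸ − 8.338×10⁻⁹ = 4.468×10⁻⁸ m⁻¹.
a = 2.238×10⁷ m = 22380 km.

a ≈ 22400 km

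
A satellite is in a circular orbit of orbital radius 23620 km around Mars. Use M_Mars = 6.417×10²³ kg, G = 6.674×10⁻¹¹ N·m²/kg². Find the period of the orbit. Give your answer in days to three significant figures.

μ = GM = 6.674×10⁻¹¹ × 6.417×10²³ = 4.283×10¹³ m³/s².
r = 23620 km = 2.362×10⁷ m.
Kepler's third law: T = 2π√(r³/μ) = 2π√((2.362×10⁷)³ / 4.283×10¹³).
r³/μ = 3.077×10⁸ s², so T = 2π × 1.754×10⁴ = 1.102×10⁵ s.
Converting: 1.102×10⁵ s ÷ 86400 = 1.276 days.

T ≈ 1.28 days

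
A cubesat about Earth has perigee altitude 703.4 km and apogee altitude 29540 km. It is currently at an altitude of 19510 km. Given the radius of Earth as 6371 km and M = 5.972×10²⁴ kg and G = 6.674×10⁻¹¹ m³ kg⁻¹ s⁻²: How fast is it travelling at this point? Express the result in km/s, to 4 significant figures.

μ = GM = 6.674×10⁻¹¹ × 5.972×10²⁴ = 3.986×10¹⁴ m³/s².
r_p = 6371 + 703.4 = 7074.4 km = 7.0744×10⁶ m.
r_a = 6371 + 29540 = 35911 km = 3.5911×10⁷ m.
r = 6371 + 19510 = 25881 km = 2.588×10⁷ m.
Semi-major axis a = (r_p + r_a)/2 = 21493 km = 2.149×10⁷ m.
Vis-viva: v² = μ(2/r − 1/a) = 3.986×10¹⁴ × (7.728×10⁻⁸ − 4.653×10⁻⁸) = 1.226×10⁷ m²/s².
v = 3501 m/s = 3.501 km/s.

v ≈ 3.501 km/s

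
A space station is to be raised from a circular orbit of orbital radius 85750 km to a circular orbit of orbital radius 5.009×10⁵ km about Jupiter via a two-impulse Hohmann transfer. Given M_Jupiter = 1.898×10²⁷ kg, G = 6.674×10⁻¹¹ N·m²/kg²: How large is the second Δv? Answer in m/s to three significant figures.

μ = GM = 6.674×10⁻¹¹ × 1.898×10²⁷ = 1.267×10¹⁷ m³/s².
r₁ = 85750 km = 8.575×10⁷ m.
r₂ = 5.009×10⁵ km = 5.009×10⁸ m.
Transfer ellipse a_t = (r₁ + r₂)/2 = 2.933×10⁸ m.
At r₁: circular v_c1 = √(μ/r₁) = 38430 m/s; transfer-perijove v_p = √[μ(2/r₁ − 1/a_t)] = 50230 m/s.
At r₂: circular v_c2 = √(μ/r₂) = 15900 m/s; transfer-apojove v_a = √[μ(2/r₂ − 1/a_t)] = 8598 m/s.
Δv₂ = v_c2 − v_a = 7304 m/s.

Δv ≈ 7300 m/s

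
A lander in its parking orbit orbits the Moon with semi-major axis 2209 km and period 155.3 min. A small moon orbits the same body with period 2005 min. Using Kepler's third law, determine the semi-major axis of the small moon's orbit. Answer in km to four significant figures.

Kepler's third law: a³ ∝ T², so a₂ = a₁ (T₂/T₁)^(2/3).
T₂/T₁ = 12.91, (T₂/T₁)^(2/3) = 5.503.
a₂ = 2209 × 5.503 = 12160 km.

a₂ ≈ 12160 km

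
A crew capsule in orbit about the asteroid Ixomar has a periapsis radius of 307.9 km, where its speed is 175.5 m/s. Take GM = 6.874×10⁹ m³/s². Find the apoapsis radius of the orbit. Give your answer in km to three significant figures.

apoapsis radius ≈ 685 km

r_p = 3.079×10⁵ m.
Specific energy ε = v²/2 − μ/r = -6.925×10³ J/kg, so a = −μ/(2ε) = 4.963×10⁵ m.
The apsides satisfy r_p + r_a = 2a, so the apoapsis radius is 2a − r_p = 6.847×10⁵ m = 684.69 km.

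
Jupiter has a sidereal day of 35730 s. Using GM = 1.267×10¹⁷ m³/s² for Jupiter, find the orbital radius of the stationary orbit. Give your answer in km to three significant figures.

A synchronous orbit has period T, so by Kepler's third law a = (μT²/4π²)^(1/3).
μT²/4π² = 1.267×10¹⁷ × (3.573×10⁴)² / 39.48 = 4.097×10²⁴ m³.
a = 1.600×10⁸ m = 1.6002×10⁵ km.

r_sync ≈ 1.60×10⁵ km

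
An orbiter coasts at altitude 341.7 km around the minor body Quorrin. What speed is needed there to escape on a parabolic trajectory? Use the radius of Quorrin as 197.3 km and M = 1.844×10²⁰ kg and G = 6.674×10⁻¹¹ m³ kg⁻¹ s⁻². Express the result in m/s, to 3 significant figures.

μ = GM = 6.674×10⁻¹¹ × 1.844×10²⁰ = 1.231×10¹⁰ m³/s².
r = 197.3 + 341.7 = 539.00 km = 5.3900×10⁵ m.
Escape speed v_esc = √(2μ/r) = √(2 × 1.231×10¹⁰ / 5.390×10⁵) = √(4.567×10⁴) = 213.7 m/s.

v_esc ≈ 214 m/s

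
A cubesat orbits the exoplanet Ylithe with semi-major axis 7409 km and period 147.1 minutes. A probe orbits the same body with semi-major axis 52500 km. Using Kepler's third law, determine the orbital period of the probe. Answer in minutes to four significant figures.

T₂ ≈ 2775 minutes

Kepler's third law: T² ∝ a³, so T₂ = T₁ (a₂/a₁)^(3/2).
a₂/a₁ = 7.086, (a₂/a₁)^(3/2) = 18.86.
T₂ = 147.1 × 18.86 = 2775 minutes.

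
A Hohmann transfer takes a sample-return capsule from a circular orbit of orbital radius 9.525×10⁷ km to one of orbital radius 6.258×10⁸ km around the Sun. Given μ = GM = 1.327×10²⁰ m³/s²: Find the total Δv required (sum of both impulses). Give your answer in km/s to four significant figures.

r₁ = 9.525×10⁷ km = 9.525×10¹⁰ m.
r₂ = 6.258×10⁸ km = 6.258×10¹¹ m.
Transfer ellipse a_t = (r₁ + r₂)/2 = 3.605×10¹¹ m.
At r₁: circular v_c1 = √(μ/r₁) = 37330 m/s; transfer-perihelion v_p = √[μ(2/r₁ − 1/a_t)] = 49180 m/s.
Δv₁ = v_p − v_c1 = 11850 m/s.
At r₂: circular v_c2 = √(μ/r₂) = 14560 m/s; transfer-aphelion v_a = √[μ(2/r₂ − 1/a_t)] = 7485 m/s.
Δv₂ = v_c2 − v_a = 7077 m/s.
Total Δv = Δv₁ + Δv₂ = 18930 m/s = 18.93 km/s.

Δv_total ≈ 18.93 km/s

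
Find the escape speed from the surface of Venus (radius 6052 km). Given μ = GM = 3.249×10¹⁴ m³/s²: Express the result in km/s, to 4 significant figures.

v_esc ≈ 10.36 km/s

r = R = 6.052×10⁶ m.
Escape speed v_esc = √(2μ/r) = √(2 × 3.249×10¹⁴ / 6.052×10⁶) = √(1.074×10⁸) = 10360 m/s.
= 10.36 km/s.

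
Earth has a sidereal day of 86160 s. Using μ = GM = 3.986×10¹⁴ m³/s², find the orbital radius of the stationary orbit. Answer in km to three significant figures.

A synchronous orbit has period T, so by Kepler's third law a = (μT²/4π²)^(1/3).
μT²/4π² = 3.986×10¹⁴ × (8.616×10⁴)² / 39.48 = 7.495×10²² m³.
a = 4.216×10⁷ m = 42163 km.

r_sync ≈ 42200 km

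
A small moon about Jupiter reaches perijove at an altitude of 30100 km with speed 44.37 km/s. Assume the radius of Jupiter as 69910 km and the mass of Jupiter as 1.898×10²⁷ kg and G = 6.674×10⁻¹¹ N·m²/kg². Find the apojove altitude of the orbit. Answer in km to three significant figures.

μ = GM = 6.674×10⁻¹¹ × 1.898×10²⁷ = 1.267×10¹⁷ m³/s².
r_p = 69910 + 30100 = 1.0001×10⁵ km = 1.000×10⁸ m.
Specific energy ε = v²/2 − μ/r = -2.823×10⁸ J/kg, so a = −μ/(2ε) = 2.244×10⁸ m.
The apsides satisfy r_p + r_a = 2a, so the apojove radius is 2a − r_p = 3.488×10⁸ m = 3.4879×10⁵ km.
Apojove altitude = 3.4879×10⁵ − 69910 = 2.7888×10⁵ km.

apojove altitude ≈ 2.79×10⁵ km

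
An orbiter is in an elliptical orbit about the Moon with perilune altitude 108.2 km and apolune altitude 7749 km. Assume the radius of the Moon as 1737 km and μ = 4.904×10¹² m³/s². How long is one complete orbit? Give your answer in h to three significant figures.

T ≈ 10.6 h

r_p = 1737 + 108.2 = 1845.2 km = 1.8452×10⁶ m.
r_a = 1737 + 7749 = 9486.0 km = 9.4860×10⁶ m.
Semi-major axis a = (r_p + r_a)/2 = (1845.2 + 9486.0)/2 = 5665.6 km = 5.666×10⁶ m.
By Kepler's third law T = 2π√(a³/μ) = 2π × 6.090×10³ = 3.826×10⁴ s.
= 10.63 h.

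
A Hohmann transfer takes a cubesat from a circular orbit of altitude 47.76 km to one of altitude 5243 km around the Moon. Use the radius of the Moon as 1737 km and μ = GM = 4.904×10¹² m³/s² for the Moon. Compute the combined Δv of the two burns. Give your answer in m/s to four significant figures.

r₁ = 1737 + 47.76 = 1784.8 km = 1.7848×10⁶ m.
r₂ = 1737 + 5243 = 6980.0 km = 6.9800×10⁶ m.
Transfer ellipse a_t = (r₁ + r₂)/2 = 4.382×10⁶ m.
At r₁: circular v_c1 = √(μ/r₁) = 1658 m/s; transfer-perilune v_p = √[μ(2/r₁ − 1/a_t)] = 2092 m/s.
Δv₁ = v_p − v_c1 = 434.4 m/s.
At r₂: circular v_c2 = √(μ/r₂) = 838.2 m/s; transfer-apolune v_a = √[μ(2/r₂ − 1/a_t)] = 534.9 m/s.
Δv₂ = v_c2 − v_a = 303.3 m/s.
Total Δv = Δv₁ + Δv₂ = 737.6 m/s.

Δv_total ≈ 737.6 m/s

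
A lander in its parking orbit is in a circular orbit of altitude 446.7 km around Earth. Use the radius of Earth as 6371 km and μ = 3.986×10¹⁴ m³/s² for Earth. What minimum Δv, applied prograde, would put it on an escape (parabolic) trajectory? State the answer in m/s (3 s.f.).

r = 6371 + 446.7 = 6817.7 km = 6.8177×10⁶ m.
Circular speed v_c = √(μ/r) = 7646 m/s.
Escape speed v_esc = √(2μ/r) = √2 × v_c = 10810 m/s.
Δv = v_esc − v_c = 3167 m/s.

Δv ≈ 3170 m/s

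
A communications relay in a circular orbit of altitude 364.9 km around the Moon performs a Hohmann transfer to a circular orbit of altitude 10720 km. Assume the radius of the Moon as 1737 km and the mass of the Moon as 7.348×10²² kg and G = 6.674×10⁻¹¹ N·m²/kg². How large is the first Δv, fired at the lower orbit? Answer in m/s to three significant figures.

Δv ≈ 471 m/s

μ = GM = 6.674×10⁻¹¹ × 7.348×10²² = 4.904×10¹² m³/s².
r₁ = 1737 + 364.9 = 2101.9 km = 2.1019×10⁶ m.
r₂ = 1737 + 10720 = 12457 km = 1.2457×10⁷ m.
Transfer ellipse a_t = (r₁ + r₂)/2 = 7.279×10⁶ m.
At r₁: circular v_c1 = √(μ/r₁) = 1527 m/s; transfer-perilune v_p = √[μ(2/r₁ − 1/a_t)] = 1998 m/s.
Δv₁ = v_p − v_c1 = 470.7 m/s.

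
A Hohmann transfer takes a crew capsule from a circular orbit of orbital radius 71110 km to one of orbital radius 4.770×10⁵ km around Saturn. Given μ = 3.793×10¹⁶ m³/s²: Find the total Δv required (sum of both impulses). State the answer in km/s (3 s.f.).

Δv_total ≈ 11.7 km/s

r₁ = 71110 km = 7.111×10⁷ m.
r₂ = 4.770×10⁵ km = 4.770×10⁸ m.
Transfer ellipse a_t = (r₁ + r₂)/2 = 2.741×10⁸ m.
At r₁: circular v_c1 = √(μ/r₁) = 23100 m/s; transfer-perikrone v_p = √[μ(2/r₁ − 1/a_t)] = 30470 m/s.
Δv₁ = v_p − v_c1 = 7374 m/s.
At r₂: circular v_c2 = √(μ/r₂) = 8917 m/s; transfer-apokrone v_a = √[μ(2/r₂ − 1/a_t)] = 4542 m/s.
Δv₂ = v_c2 − v_a = 4375 m/s.
Total Δv = Δv₁ + Δv₂ = 11750 m/s = 11.75 km/s.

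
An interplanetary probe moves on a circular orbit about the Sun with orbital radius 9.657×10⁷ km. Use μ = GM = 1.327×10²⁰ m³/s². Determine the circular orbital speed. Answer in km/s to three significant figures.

r = 9.657×10⁷ km = 9.657×10¹⁰ m.
For a circular orbit v = √(μ/r) = √(1.327×10²⁰ / 9.657×10¹⁰) = √(1.374×10⁹) = 37070 m/s.
That is 37.07 km/s.

v ≈ 37.1 km/s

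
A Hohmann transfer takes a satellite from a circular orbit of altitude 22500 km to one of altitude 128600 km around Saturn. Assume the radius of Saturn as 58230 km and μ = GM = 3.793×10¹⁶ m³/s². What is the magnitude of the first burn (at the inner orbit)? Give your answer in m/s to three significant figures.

r₁ = 58230 + 22500 = 80730 km = 8.0730×10⁷ m.
r₂ = 58230 + 128600 = 186830 km = 1.8683×10⁸ m.
Transfer ellipse a_t = (r₁ + r₂)/2 = 1.338×10⁸ m.
At r₁: circular v_c1 = √(μ/r₁) = 21680 m/s; transfer-perikrone v_p = √[μ(2/r₁ − 1/a_t)] = 25620 m/s.
Δv₁ = v_p − v_c1 = 3940 m/s.

Δv ≈ 3940 m/s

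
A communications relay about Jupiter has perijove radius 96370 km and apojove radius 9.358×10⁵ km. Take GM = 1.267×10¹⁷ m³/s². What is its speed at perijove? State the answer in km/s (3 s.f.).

v ≈ 48.8 km/s

Semi-major axis a = (r_p + r_a)/2 = 5.1608×10⁵ km = 5.161×10⁸ m.
Vis-viva: v² = μ(2/r − 1/a) = 1.267×10¹⁷ × (2.075×10⁻⁸ − 1.938×10⁻⁹) = 2.384×10⁹ m²/s².
v = 48830 m/s = 48.83 km/s.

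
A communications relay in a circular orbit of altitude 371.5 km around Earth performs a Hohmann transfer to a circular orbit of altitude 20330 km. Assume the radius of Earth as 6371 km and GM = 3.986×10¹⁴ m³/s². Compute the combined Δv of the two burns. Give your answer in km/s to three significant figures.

r₁ = 6371 + 371.5 = 6742.5 km = 6.7425×10⁶ m.
r₂ = 6371 + 20330 = 26701 km = 2.6701×10⁷ m.
Transfer ellipse a_t = (r₁ + r₂)/2 = 1.672×10⁷ m.
At r₁: circular v_c1 = √(μ/r₁) = 7689 m/s; transfer-perigee v_p = √[μ(2/r₁ − 1/a_t)] = 9716 m/s.
Δv₁ = v_p − v_c1 = 2027 m/s.
At r₂: circular v_c2 = √(μ/r₂) = 3864 m/s; transfer-apogee v_a = √[μ(2/r₂ − 1/a_t)] = 2453 m/s.
Δv₂ = v_c2 − v_a = 1410 m/s.
Total Δv = Δv₁ + Δv₂ = 3437 m/s = 3.437 km/s.

Δv_total ≈ 3.44 km/s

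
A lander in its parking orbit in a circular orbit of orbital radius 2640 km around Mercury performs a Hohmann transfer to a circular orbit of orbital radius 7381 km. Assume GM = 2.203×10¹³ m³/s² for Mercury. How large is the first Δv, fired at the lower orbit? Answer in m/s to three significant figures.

r₁ = 2640 km = 2.640×10⁶ m.
r₂ = 7381 km = 7.381×10⁶ m.
Transfer ellipse a_t = (r₁ + r₂)/2 = 5.010×10⁶ m.
At r₁: circular v_c1 = √(μ/r₁) = 2889 m/s; transfer-periherm v_p = √[μ(2/r₁ − 1/a_t)] = 3506 m/s.
Δv₁ = v_p − v_c1 = 617.4 m/s.

Δv ≈ 617 m/s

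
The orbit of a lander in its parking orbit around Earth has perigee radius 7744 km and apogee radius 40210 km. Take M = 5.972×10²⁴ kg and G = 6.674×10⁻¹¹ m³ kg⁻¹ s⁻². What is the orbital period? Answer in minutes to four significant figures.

T ≈ 615.8 minutes

μ = GM = 6.674×10⁻¹¹ × 5.972×10²⁴ = 3.986×10¹⁴ m³/s².
Semi-major axis a = (r_p + r_a)/2 = (7744.0 + 40210)/2 = 23977 km = 2.398×10⁷ m.
By Kepler's third law T = 2π√(a³/μ) = 2π × 5.881×10³ = 3.695×10⁴ s.
= 615.8 minutes.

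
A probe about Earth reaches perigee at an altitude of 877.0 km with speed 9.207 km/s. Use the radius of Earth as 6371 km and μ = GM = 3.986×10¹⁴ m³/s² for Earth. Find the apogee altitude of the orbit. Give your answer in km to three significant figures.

apogee altitude ≈ 18000 km

r_p = 6371 + 877.0 = 7248.0 km = 7.248×10⁶ m.
Specific energy ε = v²/2 − μ/r = -1.261×10⁷ J/kg, so a = −μ/(2ε) = 1.580×10⁷ m.
The apsides satisfy r_p + r_a = 2a, so the apogee radius is 2a − r_p = 2.436×10⁷ m = 24362 km.
Apogee altitude = 24362 − 6371 = 17991 km.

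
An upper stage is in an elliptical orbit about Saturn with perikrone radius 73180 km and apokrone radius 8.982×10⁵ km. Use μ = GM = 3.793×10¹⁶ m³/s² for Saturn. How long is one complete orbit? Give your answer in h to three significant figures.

Semi-major axis a = (r_p + r_a)/2 = (73180 + 8.9820×10⁵)/2 = 4.8569×10⁵ km = 4.857×10⁸ m.
By Kepler's third law T = 2π√(a³/μ) = 2π × 5.496×10⁴ = 3.453×10⁵ s.
= 95.92 h.

T ≈ 95.9 h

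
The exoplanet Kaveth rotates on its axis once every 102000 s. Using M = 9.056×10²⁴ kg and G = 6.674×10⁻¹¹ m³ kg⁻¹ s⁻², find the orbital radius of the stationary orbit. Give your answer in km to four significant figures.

r_sync ≈ 54210 km

μ = GM = 6.674×10⁻¹¹ × 9.056×10²⁴ = 6.044×10¹⁴ m³/s².
A synchronous orbit has period T, so by Kepler's third law a = (μT²/4π²)^(1/3).
μT²/4π² = 6.044×10¹⁴ × (1.020×10⁵)² / 39.48 = 1.593×10²³ m³.
a = 5.421×10⁷ m = 54207 km.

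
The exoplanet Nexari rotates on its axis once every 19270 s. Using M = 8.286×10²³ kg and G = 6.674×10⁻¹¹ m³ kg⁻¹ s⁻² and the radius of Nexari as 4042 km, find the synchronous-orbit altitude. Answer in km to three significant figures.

h_sync ≈ 4000 km

μ = GM = 6.674×10⁻¹¹ × 8.286×10²³ = 5.530×10¹³ m³/s².
A synchronous orbit has period T, so by Kepler's third law a = (μT²/4π²)^(1/3).
μT²/4π² = 5.530×10¹³ × (1.927×10⁴)² / 39.48 = 5.202×10²⁰ m³.
a = 8.042×10⁶ m = 8042.3 km.
Altitude h = a − R = 8042.3 − 4042 = 4000.3 km.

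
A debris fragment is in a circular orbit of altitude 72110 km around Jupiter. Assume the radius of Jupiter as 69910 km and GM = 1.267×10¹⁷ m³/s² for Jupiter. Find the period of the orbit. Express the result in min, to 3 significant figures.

T ≈ 498 min

r = 69910 + 72110 = 142020 km = 1.4202×10⁸ m.
Kepler's third law: T = 2π√(r³/μ) = 2π√((1.420×10⁸)³ / 1.267×10¹⁷).
r³/μ = 2.261×10⁷ s², so T = 2π × 4.755×10³ = 2.988×10⁴ s.
Converting: 2.988×10⁴ s ÷ 60.00 = 497.9 min.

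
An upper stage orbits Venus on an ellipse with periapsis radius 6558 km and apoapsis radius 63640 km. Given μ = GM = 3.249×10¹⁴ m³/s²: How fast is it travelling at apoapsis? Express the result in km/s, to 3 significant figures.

Semi-major axis a = (r_p + r_a)/2 = 35099 km = 3.510×10⁷ m.
Vis-viva: v² = μ(2/r − 1/a) = 3.249×10¹⁴ × (3.143×10⁻⁸ − 2.849×10⁻⁸) = 9.539×10⁵ m²/s².
v = 976.7 m/s = 0.9767 km/s.

v ≈ 0.977 km/s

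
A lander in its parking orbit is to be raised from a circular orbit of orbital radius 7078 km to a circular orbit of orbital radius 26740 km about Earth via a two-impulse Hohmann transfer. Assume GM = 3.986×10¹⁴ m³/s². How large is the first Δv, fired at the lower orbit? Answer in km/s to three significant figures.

r₁ = 7078 km = 7.078×10⁶ m.
r₂ = 26740 km = 2.674×10⁷ m.
Transfer ellipse a_t = (r₁ + r₂)/2 = 1.691×10⁷ m.
At r₁: circular v_c1 = √(μ/r₁) = 7504 m/s; transfer-perigee v_p = √[μ(2/r₁ − 1/a_t)] = 9437 m/s.
Δv₁ = v_p − v_c1 = 1933 m/s.
= 1.933 km/s.

Δv ≈ 1.93 km/s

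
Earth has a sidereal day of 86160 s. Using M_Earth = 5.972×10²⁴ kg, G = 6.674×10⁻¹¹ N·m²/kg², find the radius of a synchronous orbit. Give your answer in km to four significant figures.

r_sync ≈ 42160 km

μ = GM = 6.674×10⁻¹¹ × 5.972×10²⁴ = 3.986×10¹⁴ m³/s².
A synchronous orbit has period T, so by Kepler's third law a = (μT²/4π²)^(1/3).
μT²/4π² = 3.986×10¹⁴ × (8.616×10⁴)² / 39.48 = 7.495×10²² m³.
a = 4.216×10⁷ m = 42162 km.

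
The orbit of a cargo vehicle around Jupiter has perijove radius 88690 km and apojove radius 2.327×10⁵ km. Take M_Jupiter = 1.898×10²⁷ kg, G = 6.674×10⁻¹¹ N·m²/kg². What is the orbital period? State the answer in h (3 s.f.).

μ = GM = 6.674×10⁻¹¹ × 1.898×10²⁷ = 1.267×10¹⁷ m³/s².
Semi-major axis a = (r_p + r_a)/2 = (88690 + 2.3270×10⁵)/2 = 1.6070×10⁵ km = 1.607×10⁸ m.
By Kepler's third law T = 2π√(a³/μ) = 2π × 5.724×10³ = 3.596×10⁴ s.
= 9.989 h.

T ≈ 9.99 h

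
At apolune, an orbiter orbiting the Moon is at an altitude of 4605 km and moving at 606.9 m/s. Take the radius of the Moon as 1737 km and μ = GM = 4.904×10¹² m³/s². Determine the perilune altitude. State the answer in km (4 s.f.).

r_a = 1737 + 4605 = 6342.0 km = 6.342×10⁶ m.
Specific energy ε = v²/2 − μ/r = -5.891×10⁵ J/kg, so a = −μ/(2ε) = 4.162×10⁶ m.
The apsides satisfy r_p + r_a = 2a, so the perilune radius is 2a − r_a = 1.983×10⁶ m = 1982.6 km.
Perilune altitude = 1982.6 − 1737 = 245.65 km.

perilune altitude ≈ 245.6 km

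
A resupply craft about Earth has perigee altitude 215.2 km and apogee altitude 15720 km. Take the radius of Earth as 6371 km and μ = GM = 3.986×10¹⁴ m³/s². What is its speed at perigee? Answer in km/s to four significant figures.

v ≈ 9.656 km/s

r_p = 6371 + 215.2 = 6586.2 km = 6.5862×10⁶ m.
r_a = 6371 + 15720 = 22091 km = 2.2091×10⁷ m.
Semi-major axis a = (r_p + r_a)/2 = 14339 km = 1.434×10⁷ m.
Vis-viva: v² = μ(2/r − 1/a) = 3.986×10¹⁴ × (3.037×10⁻⁷ − 6.974×10⁻⁸) = 9.324×10⁷ m²/s².
v = 9656 m/s = 9.656 km/s.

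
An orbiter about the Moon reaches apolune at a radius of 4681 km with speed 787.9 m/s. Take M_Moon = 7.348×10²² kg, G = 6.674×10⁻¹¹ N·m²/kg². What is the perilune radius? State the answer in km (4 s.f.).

μ = GM = 6.674×10⁻¹¹ × 7.348×10²² = 4.904×10¹² m³/s².
r_a = 4.681×10⁶ m.
Specific energy ε = v²/2 − μ/r = -7.373×10⁵ J/kg, so a = −μ/(2ε) = 3.326×10⁶ m.
The apsides satisfy r_p + r_a = 2a, so the perilune radius is 2a − r_a = 1.971×10⁶ m = 1970.7 km.

perilune radius ≈ 1971 km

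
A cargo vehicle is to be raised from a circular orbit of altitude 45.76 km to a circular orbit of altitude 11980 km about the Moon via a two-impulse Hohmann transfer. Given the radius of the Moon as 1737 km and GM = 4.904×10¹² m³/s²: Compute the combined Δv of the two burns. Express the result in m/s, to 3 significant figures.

r₁ = 1737 + 45.76 = 1782.8 km = 1.7828×10⁶ m.
r₂ = 1737 + 11980 = 13717 km = 1.3717×10⁷ m.
Transfer ellipse a_t = (r₁ + r₂)/2 = 7.750×10⁶ m.
At r₁: circular v_c1 = √(μ/r₁) = 1659 m/s; transfer-perilune v_p = √[μ(2/r₁ − 1/a_t)] = 2207 m/s.
Δv₁ = v_p − v_c1 = 548.0 m/s.
At r₂: circular v_c2 = √(μ/r₂) = 597.9 m/s; transfer-apolune v_a = √[μ(2/r₂ − 1/a_t)] = 286.8 m/s.
Δv₂ = v_c2 − v_a = 311.1 m/s.
Total Δv = Δv₁ + Δv₂ = 859.1 m/s.

Δv_total ≈ 859 m/s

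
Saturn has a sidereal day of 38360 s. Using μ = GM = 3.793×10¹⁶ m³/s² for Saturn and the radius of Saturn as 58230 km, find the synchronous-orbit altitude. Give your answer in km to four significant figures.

h_sync ≈ 54000 km

A synchronous orbit has period T, so by Kepler's third law a = (μT²/4π²)^(1/3).
μT²/4π² = 3.793×10¹⁶ × (3.836×10⁴)² / 39.48 = 1.414×10²⁴ m³.
a = 1.122×10⁸ m = 1.1223×10⁵ km.
Altitude h = a − R = 1.1223×10⁵ − 58230 = 54005 km.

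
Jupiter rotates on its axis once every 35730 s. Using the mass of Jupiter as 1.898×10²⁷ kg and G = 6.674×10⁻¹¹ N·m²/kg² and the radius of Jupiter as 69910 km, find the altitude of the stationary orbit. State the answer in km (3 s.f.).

h_sync ≈ 90100 km

μ = GM = 6.674×10⁻¹¹ × 1.898×10²⁷ = 1.267×10¹⁷ m³/s².
A synchronous orbit has period T, so by Kepler's third law a = (μT²/4π²)^(1/3).
μT²/4π² = 1.267×10¹⁷ × (3.573×10⁴)² / 39.48 = 4.096×10²⁴ m³.
a = 1.600×10⁸ m = 1.6000×10⁵ km.
Altitude h = a − R = 1.6000×10⁵ − 69910 = 90094 km.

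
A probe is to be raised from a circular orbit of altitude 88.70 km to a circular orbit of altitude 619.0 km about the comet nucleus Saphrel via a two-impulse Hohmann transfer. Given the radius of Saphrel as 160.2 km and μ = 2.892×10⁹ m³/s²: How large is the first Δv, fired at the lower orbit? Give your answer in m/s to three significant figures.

Δv ≈ 24.9 m/s

r₁ = 160.2 + 88.70 = 248.90 km = 2.4890×10⁵ m.
r₂ = 160.2 + 619.0 = 779.20 km = 7.7920×10⁵ m.
Transfer ellipse a_t = (r₁ + r₂)/2 = 5.140×10⁵ m.
At r₁: circular v_c1 = √(μ/r₁) = 107.8 m/s; transfer-periapsis v_p = √[μ(2/r₁ − 1/a_t)] = 132.7 m/s.
Δv₁ = v_p − v_c1 = 24.92 m/s.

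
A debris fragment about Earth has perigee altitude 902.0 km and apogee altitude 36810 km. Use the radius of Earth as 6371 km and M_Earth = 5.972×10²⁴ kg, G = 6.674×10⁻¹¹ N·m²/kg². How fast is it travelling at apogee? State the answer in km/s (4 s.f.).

μ = GM = 6.674×10⁻¹¹ × 5.972×10²⁴ = 3.986×10¹⁴ m³/s².
r_p = 6371 + 902.0 = 7273.0 km = 7.2730×10⁶ m.
r_a = 6371 + 36810 = 43181 km = 4.3181×10⁷ m.
Semi-major axis a = (r_p + r_a)/2 = 25227 km = 2.523×10⁷ m.
Vis-viva: v² = μ(2/r − 1/a) = 3.986×10¹⁴ × (4.632×10⁻⁸ − 3.964×10⁻⁸) = 2.661×10⁶ m²/s².
v = 1631 m/s = 1.631 km/s.

v ≈ 1.631 km/s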